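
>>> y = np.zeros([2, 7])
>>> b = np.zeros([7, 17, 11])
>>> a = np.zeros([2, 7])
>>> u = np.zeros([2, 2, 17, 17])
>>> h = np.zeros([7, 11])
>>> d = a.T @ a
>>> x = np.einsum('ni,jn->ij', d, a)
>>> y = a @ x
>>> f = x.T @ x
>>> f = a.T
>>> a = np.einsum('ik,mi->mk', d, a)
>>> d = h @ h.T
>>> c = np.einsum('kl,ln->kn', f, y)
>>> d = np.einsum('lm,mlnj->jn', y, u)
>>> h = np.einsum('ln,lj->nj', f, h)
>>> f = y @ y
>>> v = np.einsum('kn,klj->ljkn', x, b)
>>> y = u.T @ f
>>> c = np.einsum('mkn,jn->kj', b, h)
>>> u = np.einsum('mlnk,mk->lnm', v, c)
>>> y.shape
(17, 17, 2, 2)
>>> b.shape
(7, 17, 11)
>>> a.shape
(2, 7)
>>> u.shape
(11, 7, 17)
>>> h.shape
(2, 11)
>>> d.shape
(17, 17)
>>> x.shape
(7, 2)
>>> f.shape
(2, 2)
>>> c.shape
(17, 2)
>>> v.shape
(17, 11, 7, 2)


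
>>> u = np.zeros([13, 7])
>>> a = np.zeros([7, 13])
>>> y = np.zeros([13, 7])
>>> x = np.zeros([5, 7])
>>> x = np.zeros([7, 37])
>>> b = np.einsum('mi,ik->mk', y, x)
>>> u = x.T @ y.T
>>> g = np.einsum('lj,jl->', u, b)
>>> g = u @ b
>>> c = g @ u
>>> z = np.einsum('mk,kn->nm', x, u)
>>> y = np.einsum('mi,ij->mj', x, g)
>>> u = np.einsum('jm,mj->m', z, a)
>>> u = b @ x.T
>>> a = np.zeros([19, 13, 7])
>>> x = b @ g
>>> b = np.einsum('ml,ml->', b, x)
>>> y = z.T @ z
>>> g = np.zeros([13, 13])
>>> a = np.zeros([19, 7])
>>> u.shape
(13, 7)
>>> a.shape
(19, 7)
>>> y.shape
(7, 7)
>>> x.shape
(13, 37)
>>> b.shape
()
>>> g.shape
(13, 13)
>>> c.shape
(37, 13)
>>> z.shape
(13, 7)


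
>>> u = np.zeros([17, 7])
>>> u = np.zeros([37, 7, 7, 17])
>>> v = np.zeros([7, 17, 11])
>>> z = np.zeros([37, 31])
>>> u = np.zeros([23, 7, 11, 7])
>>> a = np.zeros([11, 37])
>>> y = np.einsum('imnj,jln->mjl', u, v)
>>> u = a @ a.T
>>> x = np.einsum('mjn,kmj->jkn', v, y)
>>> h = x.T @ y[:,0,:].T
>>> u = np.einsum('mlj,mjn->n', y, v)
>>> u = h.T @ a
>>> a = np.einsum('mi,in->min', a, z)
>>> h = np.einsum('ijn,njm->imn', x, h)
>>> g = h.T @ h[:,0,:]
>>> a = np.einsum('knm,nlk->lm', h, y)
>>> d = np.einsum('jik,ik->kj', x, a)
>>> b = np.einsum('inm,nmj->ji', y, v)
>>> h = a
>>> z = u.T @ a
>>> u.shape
(7, 7, 37)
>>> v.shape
(7, 17, 11)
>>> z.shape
(37, 7, 11)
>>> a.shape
(7, 11)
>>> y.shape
(7, 7, 17)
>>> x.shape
(17, 7, 11)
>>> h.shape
(7, 11)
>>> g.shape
(11, 7, 11)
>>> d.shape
(11, 17)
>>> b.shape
(11, 7)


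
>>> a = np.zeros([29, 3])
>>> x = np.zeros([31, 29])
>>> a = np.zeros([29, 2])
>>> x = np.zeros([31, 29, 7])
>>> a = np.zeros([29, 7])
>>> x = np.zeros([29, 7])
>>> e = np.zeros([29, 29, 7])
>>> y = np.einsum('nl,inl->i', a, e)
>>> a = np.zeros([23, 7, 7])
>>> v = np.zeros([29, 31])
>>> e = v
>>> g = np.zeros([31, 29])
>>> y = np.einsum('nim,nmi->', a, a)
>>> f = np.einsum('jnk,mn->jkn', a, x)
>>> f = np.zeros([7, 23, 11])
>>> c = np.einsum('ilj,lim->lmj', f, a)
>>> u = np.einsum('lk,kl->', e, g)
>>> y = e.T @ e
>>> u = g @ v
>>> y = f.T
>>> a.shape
(23, 7, 7)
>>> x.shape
(29, 7)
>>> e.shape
(29, 31)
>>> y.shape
(11, 23, 7)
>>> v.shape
(29, 31)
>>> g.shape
(31, 29)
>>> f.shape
(7, 23, 11)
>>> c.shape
(23, 7, 11)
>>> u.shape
(31, 31)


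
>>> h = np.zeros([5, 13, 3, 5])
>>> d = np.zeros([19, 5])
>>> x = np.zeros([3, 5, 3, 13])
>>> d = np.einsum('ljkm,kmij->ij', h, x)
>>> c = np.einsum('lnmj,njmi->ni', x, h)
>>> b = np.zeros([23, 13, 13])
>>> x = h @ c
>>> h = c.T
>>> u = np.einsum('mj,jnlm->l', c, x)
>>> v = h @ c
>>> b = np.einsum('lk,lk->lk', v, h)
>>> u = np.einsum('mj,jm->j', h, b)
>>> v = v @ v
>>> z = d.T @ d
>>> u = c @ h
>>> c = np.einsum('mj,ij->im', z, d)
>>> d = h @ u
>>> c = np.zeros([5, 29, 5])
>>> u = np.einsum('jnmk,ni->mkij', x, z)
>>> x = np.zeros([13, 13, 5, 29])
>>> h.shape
(5, 5)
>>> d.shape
(5, 5)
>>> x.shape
(13, 13, 5, 29)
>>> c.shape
(5, 29, 5)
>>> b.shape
(5, 5)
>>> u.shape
(3, 5, 13, 5)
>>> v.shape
(5, 5)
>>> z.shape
(13, 13)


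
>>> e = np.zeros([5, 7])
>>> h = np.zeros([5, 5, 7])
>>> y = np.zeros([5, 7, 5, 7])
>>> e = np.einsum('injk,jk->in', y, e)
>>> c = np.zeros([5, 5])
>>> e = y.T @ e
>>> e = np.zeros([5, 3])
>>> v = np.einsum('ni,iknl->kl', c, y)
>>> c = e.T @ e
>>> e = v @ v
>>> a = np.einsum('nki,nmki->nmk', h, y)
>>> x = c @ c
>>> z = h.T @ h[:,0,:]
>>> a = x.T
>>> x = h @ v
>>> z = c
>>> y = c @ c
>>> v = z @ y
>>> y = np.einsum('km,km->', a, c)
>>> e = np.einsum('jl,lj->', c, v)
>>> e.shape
()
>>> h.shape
(5, 5, 7)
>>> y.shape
()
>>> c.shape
(3, 3)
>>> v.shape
(3, 3)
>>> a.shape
(3, 3)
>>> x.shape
(5, 5, 7)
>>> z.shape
(3, 3)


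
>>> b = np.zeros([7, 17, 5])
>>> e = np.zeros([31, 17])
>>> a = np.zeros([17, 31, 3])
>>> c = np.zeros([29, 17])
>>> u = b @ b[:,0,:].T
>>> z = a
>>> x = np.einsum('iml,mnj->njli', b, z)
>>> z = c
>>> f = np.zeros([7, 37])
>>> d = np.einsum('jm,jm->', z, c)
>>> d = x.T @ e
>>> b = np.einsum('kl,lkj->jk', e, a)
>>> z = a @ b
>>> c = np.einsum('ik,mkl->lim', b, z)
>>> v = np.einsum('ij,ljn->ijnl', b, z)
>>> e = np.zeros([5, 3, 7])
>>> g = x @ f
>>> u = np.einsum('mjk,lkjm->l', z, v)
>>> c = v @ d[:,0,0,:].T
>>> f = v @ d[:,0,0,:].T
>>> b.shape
(3, 31)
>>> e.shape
(5, 3, 7)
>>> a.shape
(17, 31, 3)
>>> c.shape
(3, 31, 31, 7)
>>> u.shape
(3,)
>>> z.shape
(17, 31, 31)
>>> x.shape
(31, 3, 5, 7)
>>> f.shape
(3, 31, 31, 7)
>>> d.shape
(7, 5, 3, 17)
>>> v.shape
(3, 31, 31, 17)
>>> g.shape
(31, 3, 5, 37)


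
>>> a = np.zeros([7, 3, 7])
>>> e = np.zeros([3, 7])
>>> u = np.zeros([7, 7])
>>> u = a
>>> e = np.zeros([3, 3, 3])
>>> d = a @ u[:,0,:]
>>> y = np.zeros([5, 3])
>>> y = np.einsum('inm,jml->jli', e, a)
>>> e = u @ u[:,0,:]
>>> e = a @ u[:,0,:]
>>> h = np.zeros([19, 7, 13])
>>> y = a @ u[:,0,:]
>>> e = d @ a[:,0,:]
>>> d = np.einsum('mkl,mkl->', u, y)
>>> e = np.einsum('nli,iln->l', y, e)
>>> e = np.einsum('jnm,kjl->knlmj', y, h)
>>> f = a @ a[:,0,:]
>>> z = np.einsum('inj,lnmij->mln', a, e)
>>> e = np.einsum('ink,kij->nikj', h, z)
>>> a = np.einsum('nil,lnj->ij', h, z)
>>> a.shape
(7, 3)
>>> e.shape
(7, 19, 13, 3)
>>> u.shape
(7, 3, 7)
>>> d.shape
()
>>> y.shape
(7, 3, 7)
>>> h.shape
(19, 7, 13)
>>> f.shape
(7, 3, 7)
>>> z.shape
(13, 19, 3)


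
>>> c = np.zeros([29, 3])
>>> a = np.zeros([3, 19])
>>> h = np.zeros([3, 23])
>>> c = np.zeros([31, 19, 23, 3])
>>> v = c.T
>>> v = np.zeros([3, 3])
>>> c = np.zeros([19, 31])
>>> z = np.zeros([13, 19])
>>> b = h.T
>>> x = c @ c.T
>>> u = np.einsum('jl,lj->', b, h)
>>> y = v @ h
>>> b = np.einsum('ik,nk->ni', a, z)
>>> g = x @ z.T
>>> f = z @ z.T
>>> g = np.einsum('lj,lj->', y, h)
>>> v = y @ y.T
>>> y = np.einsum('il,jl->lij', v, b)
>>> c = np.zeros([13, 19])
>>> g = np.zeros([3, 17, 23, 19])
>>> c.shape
(13, 19)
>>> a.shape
(3, 19)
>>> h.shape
(3, 23)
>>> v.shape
(3, 3)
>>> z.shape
(13, 19)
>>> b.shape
(13, 3)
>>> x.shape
(19, 19)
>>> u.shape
()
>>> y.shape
(3, 3, 13)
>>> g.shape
(3, 17, 23, 19)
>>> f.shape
(13, 13)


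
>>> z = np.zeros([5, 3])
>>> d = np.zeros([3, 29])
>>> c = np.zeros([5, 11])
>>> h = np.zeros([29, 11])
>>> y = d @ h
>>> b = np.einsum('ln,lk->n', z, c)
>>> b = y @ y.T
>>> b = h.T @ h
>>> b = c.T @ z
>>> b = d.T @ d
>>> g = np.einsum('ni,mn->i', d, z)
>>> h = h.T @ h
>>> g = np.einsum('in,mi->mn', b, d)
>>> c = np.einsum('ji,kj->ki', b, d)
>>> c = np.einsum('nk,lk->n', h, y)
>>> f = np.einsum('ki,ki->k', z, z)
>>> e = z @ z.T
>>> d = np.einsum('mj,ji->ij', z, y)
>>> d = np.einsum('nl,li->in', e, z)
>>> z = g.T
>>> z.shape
(29, 3)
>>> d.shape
(3, 5)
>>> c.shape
(11,)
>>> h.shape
(11, 11)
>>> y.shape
(3, 11)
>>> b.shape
(29, 29)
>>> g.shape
(3, 29)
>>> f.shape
(5,)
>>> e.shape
(5, 5)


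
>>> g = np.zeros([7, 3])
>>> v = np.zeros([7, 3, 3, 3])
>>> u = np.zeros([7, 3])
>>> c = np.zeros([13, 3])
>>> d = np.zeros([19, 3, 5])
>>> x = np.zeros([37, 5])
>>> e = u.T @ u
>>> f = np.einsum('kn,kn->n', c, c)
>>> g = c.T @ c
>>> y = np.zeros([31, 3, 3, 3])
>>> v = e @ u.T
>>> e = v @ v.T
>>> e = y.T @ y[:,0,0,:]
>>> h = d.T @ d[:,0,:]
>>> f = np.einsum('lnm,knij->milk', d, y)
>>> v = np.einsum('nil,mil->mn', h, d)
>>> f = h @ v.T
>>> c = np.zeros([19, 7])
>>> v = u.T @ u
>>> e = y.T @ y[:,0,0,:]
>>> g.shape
(3, 3)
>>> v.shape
(3, 3)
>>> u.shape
(7, 3)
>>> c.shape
(19, 7)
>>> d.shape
(19, 3, 5)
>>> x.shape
(37, 5)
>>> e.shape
(3, 3, 3, 3)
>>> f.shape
(5, 3, 19)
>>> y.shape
(31, 3, 3, 3)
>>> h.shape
(5, 3, 5)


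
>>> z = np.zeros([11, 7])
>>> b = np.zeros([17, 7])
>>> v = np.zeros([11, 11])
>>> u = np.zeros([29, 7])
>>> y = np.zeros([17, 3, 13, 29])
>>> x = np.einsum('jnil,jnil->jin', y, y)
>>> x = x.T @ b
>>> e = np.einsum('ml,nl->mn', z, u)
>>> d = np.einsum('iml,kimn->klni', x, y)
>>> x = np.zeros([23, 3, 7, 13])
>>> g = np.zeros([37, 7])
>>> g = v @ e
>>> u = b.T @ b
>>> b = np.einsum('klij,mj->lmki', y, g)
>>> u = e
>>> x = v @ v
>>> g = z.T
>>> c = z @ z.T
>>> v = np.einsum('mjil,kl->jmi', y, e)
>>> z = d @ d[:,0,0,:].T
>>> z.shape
(17, 7, 29, 17)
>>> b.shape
(3, 11, 17, 13)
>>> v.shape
(3, 17, 13)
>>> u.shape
(11, 29)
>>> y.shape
(17, 3, 13, 29)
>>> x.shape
(11, 11)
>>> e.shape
(11, 29)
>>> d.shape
(17, 7, 29, 3)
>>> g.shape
(7, 11)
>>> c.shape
(11, 11)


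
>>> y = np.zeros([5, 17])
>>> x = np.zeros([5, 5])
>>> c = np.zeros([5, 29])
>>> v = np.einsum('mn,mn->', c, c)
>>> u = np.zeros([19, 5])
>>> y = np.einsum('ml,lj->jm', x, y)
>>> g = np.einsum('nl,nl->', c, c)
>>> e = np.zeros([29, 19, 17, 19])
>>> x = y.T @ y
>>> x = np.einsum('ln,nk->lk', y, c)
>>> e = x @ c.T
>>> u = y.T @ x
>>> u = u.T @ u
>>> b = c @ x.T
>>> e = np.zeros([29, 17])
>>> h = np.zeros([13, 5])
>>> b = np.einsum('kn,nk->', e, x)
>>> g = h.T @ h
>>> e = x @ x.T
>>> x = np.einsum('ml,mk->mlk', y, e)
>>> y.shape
(17, 5)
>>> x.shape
(17, 5, 17)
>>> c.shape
(5, 29)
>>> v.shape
()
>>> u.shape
(29, 29)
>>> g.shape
(5, 5)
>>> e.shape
(17, 17)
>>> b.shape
()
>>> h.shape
(13, 5)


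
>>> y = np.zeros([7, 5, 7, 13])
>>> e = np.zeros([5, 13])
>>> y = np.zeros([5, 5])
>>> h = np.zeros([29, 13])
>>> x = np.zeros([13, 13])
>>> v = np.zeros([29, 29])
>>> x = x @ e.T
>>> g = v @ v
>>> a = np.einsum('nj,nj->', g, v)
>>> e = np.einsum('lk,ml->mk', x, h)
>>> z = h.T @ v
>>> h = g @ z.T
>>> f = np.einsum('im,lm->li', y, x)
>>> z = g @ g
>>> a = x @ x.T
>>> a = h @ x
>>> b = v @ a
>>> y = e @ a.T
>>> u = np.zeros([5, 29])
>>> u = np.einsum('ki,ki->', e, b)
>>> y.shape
(29, 29)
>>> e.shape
(29, 5)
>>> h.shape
(29, 13)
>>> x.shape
(13, 5)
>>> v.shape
(29, 29)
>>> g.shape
(29, 29)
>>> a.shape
(29, 5)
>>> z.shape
(29, 29)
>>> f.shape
(13, 5)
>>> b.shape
(29, 5)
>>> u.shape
()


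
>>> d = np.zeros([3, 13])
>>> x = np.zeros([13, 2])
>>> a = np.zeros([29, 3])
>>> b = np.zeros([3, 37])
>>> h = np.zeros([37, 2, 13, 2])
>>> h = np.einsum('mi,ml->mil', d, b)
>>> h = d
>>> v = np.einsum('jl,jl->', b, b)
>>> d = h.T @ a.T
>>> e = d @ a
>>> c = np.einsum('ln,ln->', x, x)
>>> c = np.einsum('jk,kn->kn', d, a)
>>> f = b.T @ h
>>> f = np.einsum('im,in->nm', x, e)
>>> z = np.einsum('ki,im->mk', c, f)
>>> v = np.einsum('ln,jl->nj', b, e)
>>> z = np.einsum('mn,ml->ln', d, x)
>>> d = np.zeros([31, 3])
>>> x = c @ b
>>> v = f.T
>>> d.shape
(31, 3)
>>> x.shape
(29, 37)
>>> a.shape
(29, 3)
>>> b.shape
(3, 37)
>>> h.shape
(3, 13)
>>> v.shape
(2, 3)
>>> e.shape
(13, 3)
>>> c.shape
(29, 3)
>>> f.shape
(3, 2)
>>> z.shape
(2, 29)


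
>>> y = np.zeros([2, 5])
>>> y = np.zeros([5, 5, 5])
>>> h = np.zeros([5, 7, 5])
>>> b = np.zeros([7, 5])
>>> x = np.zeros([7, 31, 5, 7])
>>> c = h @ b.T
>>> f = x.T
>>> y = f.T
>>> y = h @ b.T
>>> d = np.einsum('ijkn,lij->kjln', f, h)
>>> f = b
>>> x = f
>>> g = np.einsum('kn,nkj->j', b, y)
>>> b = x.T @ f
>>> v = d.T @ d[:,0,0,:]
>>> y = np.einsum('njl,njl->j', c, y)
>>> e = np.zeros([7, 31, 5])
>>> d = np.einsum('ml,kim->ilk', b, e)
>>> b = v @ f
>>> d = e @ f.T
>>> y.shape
(7,)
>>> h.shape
(5, 7, 5)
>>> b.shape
(7, 5, 5, 5)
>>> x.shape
(7, 5)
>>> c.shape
(5, 7, 7)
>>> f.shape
(7, 5)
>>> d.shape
(7, 31, 7)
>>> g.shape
(7,)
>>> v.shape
(7, 5, 5, 7)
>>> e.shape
(7, 31, 5)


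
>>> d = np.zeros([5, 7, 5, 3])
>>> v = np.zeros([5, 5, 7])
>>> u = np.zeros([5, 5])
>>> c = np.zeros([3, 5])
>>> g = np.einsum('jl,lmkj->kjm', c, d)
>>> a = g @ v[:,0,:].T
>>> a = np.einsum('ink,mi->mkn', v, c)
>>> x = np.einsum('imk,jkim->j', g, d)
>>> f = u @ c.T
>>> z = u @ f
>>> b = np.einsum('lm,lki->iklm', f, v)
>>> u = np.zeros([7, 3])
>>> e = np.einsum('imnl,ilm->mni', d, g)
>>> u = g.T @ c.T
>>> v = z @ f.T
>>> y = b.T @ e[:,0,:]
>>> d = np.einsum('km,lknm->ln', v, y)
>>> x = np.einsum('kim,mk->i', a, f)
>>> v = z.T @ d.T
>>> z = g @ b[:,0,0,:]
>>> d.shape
(3, 5)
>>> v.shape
(3, 3)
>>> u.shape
(7, 3, 3)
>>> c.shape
(3, 5)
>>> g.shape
(5, 3, 7)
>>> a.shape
(3, 7, 5)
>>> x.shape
(7,)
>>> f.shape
(5, 3)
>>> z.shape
(5, 3, 3)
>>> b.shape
(7, 5, 5, 3)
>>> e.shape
(7, 5, 5)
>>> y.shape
(3, 5, 5, 5)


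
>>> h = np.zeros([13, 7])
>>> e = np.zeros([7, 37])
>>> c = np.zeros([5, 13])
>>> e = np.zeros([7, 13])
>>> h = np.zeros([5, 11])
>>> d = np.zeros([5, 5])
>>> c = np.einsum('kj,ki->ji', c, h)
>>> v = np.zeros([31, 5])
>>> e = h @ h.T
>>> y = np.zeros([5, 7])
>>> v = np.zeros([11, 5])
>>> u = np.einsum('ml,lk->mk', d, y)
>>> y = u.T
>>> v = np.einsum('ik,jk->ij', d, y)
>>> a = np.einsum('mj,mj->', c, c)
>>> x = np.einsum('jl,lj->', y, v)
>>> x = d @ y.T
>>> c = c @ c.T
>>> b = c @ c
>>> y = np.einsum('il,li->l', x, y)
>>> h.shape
(5, 11)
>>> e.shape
(5, 5)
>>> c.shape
(13, 13)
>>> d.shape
(5, 5)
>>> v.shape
(5, 7)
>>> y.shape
(7,)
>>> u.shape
(5, 7)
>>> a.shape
()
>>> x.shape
(5, 7)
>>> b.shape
(13, 13)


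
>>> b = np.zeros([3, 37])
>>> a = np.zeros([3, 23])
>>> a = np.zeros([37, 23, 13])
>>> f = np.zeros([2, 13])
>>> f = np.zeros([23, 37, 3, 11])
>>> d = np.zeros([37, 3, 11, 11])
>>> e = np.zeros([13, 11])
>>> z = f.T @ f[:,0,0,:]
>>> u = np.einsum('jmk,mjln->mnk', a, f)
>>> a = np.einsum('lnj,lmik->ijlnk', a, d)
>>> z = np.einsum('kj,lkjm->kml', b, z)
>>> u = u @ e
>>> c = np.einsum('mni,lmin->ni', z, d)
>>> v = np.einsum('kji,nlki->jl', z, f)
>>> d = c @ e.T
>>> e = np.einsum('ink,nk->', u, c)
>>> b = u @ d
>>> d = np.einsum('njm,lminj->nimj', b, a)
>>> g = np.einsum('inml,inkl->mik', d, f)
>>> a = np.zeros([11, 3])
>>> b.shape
(23, 11, 13)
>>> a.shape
(11, 3)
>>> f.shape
(23, 37, 3, 11)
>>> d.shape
(23, 37, 13, 11)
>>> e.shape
()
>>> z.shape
(3, 11, 11)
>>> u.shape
(23, 11, 11)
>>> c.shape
(11, 11)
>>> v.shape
(11, 37)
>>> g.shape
(13, 23, 3)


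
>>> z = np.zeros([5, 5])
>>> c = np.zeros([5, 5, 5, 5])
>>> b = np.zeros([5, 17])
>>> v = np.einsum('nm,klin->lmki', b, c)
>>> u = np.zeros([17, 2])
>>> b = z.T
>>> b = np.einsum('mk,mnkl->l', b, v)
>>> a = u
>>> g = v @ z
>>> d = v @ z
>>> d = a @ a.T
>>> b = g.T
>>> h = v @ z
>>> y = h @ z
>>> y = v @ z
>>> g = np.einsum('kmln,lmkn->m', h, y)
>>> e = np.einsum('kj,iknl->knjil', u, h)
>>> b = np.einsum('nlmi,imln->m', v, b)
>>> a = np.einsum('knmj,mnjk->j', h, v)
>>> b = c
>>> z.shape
(5, 5)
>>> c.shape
(5, 5, 5, 5)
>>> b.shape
(5, 5, 5, 5)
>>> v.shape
(5, 17, 5, 5)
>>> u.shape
(17, 2)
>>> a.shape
(5,)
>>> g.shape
(17,)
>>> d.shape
(17, 17)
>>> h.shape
(5, 17, 5, 5)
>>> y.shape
(5, 17, 5, 5)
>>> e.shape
(17, 5, 2, 5, 5)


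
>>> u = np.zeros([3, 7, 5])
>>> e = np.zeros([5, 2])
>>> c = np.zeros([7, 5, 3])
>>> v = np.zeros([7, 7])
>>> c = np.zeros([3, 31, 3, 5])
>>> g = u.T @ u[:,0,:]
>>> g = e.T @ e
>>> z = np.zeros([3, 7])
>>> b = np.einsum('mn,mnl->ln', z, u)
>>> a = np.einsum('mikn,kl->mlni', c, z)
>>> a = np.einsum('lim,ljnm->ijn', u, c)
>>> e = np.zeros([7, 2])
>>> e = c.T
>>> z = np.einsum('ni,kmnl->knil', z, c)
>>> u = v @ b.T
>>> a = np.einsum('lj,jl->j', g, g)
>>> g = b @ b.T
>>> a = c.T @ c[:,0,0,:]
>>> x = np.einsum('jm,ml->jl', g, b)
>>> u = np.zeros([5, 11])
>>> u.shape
(5, 11)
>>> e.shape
(5, 3, 31, 3)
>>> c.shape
(3, 31, 3, 5)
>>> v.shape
(7, 7)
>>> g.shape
(5, 5)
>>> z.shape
(3, 3, 7, 5)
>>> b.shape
(5, 7)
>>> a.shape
(5, 3, 31, 5)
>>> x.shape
(5, 7)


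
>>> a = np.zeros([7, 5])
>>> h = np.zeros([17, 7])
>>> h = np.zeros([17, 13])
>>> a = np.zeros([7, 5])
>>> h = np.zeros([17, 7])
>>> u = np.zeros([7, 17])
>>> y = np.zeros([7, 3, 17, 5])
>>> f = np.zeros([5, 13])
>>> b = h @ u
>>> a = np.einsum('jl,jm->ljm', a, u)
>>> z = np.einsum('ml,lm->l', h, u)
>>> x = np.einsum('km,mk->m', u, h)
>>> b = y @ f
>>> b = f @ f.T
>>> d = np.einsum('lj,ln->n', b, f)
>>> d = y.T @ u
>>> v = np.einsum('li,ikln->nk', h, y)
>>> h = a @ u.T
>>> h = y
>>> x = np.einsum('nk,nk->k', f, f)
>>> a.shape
(5, 7, 17)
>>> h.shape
(7, 3, 17, 5)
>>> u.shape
(7, 17)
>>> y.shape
(7, 3, 17, 5)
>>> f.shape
(5, 13)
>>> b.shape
(5, 5)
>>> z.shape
(7,)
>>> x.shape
(13,)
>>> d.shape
(5, 17, 3, 17)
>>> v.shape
(5, 3)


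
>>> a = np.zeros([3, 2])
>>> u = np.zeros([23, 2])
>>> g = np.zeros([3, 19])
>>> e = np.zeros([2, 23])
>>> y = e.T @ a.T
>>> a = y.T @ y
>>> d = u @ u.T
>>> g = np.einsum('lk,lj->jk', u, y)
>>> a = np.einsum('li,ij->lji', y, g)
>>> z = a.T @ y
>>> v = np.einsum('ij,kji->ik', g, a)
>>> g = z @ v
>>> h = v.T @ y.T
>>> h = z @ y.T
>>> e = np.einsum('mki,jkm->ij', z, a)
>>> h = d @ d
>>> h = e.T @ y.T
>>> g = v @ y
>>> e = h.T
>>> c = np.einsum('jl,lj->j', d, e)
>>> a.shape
(23, 2, 3)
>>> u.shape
(23, 2)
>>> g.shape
(3, 3)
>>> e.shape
(23, 23)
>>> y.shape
(23, 3)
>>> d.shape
(23, 23)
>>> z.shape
(3, 2, 3)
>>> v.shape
(3, 23)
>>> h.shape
(23, 23)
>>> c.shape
(23,)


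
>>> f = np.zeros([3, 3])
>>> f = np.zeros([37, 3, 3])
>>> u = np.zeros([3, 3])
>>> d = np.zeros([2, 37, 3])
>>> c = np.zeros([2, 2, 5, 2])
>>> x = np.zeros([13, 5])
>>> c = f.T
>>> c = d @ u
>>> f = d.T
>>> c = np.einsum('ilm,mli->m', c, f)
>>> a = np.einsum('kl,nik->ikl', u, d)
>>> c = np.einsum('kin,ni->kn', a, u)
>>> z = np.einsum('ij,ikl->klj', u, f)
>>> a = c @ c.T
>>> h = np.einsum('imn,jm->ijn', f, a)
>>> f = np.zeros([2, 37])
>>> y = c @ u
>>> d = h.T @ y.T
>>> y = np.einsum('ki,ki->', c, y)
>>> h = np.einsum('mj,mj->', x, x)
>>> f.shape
(2, 37)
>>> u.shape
(3, 3)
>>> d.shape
(2, 37, 37)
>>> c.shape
(37, 3)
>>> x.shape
(13, 5)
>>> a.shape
(37, 37)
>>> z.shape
(37, 2, 3)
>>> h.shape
()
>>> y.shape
()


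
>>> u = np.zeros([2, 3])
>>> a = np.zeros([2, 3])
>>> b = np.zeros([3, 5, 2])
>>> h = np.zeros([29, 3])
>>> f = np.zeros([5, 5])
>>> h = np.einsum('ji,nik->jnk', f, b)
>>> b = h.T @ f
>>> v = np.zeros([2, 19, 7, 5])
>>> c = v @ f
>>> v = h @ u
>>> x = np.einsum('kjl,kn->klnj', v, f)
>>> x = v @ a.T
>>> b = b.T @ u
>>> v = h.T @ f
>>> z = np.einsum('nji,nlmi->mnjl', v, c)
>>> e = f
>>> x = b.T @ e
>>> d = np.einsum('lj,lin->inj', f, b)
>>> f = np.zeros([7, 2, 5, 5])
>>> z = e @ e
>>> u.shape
(2, 3)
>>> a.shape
(2, 3)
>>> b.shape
(5, 3, 3)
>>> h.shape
(5, 3, 2)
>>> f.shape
(7, 2, 5, 5)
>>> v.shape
(2, 3, 5)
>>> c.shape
(2, 19, 7, 5)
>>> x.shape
(3, 3, 5)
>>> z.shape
(5, 5)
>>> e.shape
(5, 5)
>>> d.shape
(3, 3, 5)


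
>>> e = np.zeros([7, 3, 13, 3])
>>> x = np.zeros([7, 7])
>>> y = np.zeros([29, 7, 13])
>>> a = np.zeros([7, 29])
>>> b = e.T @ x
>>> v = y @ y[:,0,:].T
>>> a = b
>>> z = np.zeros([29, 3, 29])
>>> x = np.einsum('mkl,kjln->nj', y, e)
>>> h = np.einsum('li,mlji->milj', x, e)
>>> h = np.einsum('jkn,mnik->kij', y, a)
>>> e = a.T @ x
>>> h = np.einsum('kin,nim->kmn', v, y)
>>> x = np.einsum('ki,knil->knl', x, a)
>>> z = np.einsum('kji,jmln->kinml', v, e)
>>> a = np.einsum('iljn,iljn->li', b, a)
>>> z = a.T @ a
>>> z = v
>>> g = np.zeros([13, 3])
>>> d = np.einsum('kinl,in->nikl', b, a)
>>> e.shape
(7, 3, 13, 3)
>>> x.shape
(3, 13, 7)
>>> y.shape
(29, 7, 13)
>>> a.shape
(13, 3)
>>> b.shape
(3, 13, 3, 7)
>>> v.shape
(29, 7, 29)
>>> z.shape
(29, 7, 29)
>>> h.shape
(29, 13, 29)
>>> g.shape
(13, 3)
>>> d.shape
(3, 13, 3, 7)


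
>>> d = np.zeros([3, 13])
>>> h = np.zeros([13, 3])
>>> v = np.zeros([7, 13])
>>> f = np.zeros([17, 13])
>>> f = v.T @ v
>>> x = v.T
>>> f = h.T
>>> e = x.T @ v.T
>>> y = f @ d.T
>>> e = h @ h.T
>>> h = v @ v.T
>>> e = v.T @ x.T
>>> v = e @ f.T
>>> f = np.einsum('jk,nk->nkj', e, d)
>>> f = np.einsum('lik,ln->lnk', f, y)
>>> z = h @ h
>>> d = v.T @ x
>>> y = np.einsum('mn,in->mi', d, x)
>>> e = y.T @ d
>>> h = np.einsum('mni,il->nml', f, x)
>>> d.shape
(3, 7)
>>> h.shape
(3, 3, 7)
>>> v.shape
(13, 3)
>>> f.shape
(3, 3, 13)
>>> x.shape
(13, 7)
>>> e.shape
(13, 7)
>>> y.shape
(3, 13)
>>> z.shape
(7, 7)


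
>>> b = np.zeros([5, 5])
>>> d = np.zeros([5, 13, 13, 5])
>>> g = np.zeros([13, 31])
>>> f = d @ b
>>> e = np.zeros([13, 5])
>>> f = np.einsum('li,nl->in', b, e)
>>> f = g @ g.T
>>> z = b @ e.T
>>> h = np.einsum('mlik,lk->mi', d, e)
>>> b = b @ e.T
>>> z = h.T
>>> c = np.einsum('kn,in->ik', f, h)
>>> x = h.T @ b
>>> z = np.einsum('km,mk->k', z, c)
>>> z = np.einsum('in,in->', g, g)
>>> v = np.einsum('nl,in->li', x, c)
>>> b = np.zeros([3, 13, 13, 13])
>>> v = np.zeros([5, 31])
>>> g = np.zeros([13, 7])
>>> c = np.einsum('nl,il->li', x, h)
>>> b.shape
(3, 13, 13, 13)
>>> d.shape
(5, 13, 13, 5)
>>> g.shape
(13, 7)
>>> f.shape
(13, 13)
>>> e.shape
(13, 5)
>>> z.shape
()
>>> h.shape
(5, 13)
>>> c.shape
(13, 5)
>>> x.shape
(13, 13)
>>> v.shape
(5, 31)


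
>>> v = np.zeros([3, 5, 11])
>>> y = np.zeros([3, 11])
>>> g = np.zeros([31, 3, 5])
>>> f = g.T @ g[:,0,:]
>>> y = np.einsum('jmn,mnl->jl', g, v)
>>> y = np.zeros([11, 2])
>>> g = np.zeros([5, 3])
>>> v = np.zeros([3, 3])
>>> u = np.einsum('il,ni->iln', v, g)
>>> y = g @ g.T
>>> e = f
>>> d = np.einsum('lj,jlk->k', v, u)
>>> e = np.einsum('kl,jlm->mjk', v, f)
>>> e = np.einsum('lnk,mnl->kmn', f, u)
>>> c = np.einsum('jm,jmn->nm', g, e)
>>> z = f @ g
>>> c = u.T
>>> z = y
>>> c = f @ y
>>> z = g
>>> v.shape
(3, 3)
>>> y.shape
(5, 5)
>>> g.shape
(5, 3)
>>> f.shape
(5, 3, 5)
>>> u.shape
(3, 3, 5)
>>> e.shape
(5, 3, 3)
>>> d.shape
(5,)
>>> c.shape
(5, 3, 5)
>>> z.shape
(5, 3)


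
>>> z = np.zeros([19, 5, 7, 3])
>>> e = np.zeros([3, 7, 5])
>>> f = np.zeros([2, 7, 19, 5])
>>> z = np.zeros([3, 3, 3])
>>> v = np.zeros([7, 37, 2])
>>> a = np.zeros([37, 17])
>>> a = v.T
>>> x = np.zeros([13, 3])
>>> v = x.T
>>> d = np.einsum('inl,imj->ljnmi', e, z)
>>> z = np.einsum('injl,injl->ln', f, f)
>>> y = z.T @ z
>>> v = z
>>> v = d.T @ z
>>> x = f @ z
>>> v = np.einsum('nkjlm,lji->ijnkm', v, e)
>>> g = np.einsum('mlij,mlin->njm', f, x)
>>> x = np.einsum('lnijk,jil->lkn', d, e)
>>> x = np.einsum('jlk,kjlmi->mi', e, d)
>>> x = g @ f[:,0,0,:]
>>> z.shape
(5, 7)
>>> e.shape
(3, 7, 5)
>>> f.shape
(2, 7, 19, 5)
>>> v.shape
(5, 7, 3, 3, 7)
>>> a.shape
(2, 37, 7)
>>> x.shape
(7, 5, 5)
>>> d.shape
(5, 3, 7, 3, 3)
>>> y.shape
(7, 7)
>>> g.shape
(7, 5, 2)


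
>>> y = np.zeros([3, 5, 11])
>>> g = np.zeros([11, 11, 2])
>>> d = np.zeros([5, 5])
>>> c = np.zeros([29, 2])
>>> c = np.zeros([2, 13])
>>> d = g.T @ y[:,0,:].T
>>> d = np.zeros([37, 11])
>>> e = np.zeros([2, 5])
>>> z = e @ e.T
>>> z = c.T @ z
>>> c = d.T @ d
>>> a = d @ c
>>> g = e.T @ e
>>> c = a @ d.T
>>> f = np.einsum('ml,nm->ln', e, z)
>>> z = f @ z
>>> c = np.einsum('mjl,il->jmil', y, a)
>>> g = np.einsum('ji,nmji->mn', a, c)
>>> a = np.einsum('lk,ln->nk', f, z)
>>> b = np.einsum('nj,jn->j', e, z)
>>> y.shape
(3, 5, 11)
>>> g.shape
(3, 5)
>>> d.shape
(37, 11)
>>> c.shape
(5, 3, 37, 11)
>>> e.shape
(2, 5)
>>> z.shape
(5, 2)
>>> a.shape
(2, 13)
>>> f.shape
(5, 13)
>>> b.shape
(5,)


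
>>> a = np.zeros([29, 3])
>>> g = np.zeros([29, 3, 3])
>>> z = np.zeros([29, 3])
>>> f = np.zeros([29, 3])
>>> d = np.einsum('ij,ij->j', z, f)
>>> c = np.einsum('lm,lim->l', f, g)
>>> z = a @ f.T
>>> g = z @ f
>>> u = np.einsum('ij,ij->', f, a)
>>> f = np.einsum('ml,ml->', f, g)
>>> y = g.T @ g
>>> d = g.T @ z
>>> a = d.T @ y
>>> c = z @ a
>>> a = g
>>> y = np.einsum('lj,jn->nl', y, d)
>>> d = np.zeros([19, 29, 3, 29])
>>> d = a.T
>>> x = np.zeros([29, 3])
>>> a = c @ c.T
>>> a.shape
(29, 29)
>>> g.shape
(29, 3)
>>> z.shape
(29, 29)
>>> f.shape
()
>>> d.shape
(3, 29)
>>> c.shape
(29, 3)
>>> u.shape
()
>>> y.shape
(29, 3)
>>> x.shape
(29, 3)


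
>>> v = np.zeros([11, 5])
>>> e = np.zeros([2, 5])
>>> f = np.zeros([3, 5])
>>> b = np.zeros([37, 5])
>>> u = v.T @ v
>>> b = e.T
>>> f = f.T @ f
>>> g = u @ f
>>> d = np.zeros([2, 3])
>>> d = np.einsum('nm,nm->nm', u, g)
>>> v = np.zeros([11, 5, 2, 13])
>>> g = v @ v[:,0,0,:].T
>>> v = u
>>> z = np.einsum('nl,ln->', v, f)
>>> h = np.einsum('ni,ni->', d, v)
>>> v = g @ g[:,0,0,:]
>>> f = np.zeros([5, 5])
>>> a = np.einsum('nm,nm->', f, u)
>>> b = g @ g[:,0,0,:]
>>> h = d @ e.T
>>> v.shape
(11, 5, 2, 11)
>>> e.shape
(2, 5)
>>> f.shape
(5, 5)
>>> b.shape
(11, 5, 2, 11)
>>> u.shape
(5, 5)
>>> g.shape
(11, 5, 2, 11)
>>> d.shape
(5, 5)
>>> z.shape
()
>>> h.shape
(5, 2)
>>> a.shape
()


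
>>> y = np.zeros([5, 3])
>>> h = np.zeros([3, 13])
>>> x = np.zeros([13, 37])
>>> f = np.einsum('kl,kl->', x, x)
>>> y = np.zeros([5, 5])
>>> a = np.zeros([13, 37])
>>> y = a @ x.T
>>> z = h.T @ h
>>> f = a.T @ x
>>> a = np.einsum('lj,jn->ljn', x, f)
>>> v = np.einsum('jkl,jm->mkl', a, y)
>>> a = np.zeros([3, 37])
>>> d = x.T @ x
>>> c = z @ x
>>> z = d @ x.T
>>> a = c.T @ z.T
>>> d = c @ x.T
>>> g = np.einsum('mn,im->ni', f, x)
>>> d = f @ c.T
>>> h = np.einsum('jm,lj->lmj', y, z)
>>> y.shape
(13, 13)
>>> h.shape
(37, 13, 13)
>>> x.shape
(13, 37)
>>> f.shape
(37, 37)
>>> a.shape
(37, 37)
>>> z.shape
(37, 13)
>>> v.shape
(13, 37, 37)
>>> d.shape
(37, 13)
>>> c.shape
(13, 37)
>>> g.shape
(37, 13)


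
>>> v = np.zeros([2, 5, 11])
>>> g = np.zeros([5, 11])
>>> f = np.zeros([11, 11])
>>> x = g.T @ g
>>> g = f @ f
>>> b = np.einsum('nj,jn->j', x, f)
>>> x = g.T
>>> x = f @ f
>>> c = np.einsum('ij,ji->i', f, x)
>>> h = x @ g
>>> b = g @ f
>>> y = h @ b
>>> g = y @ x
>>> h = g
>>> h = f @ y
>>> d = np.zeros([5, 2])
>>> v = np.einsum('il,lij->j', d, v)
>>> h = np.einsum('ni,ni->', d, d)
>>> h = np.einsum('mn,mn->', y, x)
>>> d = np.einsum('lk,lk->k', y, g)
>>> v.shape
(11,)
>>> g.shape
(11, 11)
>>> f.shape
(11, 11)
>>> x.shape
(11, 11)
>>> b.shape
(11, 11)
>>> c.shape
(11,)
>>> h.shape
()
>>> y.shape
(11, 11)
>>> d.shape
(11,)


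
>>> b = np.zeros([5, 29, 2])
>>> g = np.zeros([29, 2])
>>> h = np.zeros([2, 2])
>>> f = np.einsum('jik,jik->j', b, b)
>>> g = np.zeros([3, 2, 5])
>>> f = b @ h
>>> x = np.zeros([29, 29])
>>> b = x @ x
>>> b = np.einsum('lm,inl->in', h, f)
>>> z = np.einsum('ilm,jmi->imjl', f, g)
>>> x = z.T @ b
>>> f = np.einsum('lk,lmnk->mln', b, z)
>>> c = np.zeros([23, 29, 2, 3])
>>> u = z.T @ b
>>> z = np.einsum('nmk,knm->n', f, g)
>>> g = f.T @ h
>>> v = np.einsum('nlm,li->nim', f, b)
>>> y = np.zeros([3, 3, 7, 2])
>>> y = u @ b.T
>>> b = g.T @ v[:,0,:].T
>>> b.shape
(2, 5, 2)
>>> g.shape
(3, 5, 2)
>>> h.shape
(2, 2)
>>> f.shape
(2, 5, 3)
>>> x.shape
(29, 3, 2, 29)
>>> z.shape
(2,)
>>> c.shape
(23, 29, 2, 3)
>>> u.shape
(29, 3, 2, 29)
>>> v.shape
(2, 29, 3)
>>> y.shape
(29, 3, 2, 5)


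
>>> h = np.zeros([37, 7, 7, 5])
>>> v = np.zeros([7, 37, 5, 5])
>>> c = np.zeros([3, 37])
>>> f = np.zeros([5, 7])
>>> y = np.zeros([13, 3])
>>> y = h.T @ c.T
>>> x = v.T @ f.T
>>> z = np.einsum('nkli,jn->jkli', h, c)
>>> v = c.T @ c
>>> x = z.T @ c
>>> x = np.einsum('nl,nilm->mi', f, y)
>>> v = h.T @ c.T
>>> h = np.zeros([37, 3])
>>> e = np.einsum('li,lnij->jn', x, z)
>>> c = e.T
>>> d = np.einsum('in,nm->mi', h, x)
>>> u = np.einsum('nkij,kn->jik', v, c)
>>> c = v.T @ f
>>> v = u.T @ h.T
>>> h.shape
(37, 3)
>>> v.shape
(7, 7, 37)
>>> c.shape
(3, 7, 7, 7)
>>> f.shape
(5, 7)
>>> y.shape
(5, 7, 7, 3)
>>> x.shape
(3, 7)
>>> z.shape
(3, 7, 7, 5)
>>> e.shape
(5, 7)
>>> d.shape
(7, 37)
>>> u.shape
(3, 7, 7)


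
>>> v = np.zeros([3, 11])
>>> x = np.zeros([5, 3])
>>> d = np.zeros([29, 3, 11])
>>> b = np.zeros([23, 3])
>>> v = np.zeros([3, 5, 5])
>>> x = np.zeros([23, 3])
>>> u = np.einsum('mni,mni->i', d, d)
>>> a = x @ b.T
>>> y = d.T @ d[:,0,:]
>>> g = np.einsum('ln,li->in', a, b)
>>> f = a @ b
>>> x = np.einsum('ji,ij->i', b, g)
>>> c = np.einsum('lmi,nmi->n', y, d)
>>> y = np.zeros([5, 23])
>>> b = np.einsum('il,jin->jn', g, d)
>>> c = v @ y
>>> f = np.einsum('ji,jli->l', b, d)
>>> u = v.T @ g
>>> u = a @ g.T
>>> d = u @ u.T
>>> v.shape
(3, 5, 5)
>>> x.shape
(3,)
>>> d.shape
(23, 23)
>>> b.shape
(29, 11)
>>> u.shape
(23, 3)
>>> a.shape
(23, 23)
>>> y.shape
(5, 23)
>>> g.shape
(3, 23)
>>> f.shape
(3,)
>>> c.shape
(3, 5, 23)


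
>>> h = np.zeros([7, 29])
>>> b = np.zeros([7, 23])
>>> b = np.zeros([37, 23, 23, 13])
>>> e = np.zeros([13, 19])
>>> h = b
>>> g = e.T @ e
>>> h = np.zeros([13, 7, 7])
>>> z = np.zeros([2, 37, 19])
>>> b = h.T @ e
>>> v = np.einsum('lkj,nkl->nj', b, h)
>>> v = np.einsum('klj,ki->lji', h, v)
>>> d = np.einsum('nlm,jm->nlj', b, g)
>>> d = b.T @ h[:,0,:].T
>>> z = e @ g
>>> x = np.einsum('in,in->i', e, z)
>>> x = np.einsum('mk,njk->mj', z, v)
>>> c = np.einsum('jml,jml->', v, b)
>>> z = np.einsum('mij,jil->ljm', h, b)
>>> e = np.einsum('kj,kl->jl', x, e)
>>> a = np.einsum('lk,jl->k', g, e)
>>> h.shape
(13, 7, 7)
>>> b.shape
(7, 7, 19)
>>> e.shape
(7, 19)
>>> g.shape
(19, 19)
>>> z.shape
(19, 7, 13)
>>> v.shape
(7, 7, 19)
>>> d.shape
(19, 7, 13)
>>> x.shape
(13, 7)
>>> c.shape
()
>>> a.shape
(19,)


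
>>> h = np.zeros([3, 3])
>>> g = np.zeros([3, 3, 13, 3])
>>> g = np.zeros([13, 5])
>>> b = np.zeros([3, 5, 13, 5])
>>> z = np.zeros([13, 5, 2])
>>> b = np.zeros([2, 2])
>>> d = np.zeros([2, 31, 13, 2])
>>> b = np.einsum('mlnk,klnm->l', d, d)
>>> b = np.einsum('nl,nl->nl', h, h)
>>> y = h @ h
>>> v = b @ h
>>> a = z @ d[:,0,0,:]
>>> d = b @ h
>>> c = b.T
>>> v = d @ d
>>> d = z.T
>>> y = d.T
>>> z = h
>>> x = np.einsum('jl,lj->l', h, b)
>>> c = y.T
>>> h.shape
(3, 3)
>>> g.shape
(13, 5)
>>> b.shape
(3, 3)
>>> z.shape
(3, 3)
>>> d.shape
(2, 5, 13)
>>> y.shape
(13, 5, 2)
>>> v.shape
(3, 3)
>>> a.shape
(13, 5, 2)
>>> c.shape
(2, 5, 13)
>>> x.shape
(3,)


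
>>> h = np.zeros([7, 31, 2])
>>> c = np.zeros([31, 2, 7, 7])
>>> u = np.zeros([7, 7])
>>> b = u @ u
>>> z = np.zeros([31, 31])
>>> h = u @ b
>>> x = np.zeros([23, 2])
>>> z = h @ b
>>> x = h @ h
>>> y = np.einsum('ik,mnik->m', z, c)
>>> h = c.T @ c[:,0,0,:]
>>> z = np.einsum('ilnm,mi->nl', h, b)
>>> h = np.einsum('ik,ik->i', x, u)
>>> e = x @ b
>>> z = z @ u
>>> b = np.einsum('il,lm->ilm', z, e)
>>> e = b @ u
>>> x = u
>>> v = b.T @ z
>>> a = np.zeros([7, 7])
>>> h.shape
(7,)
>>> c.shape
(31, 2, 7, 7)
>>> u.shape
(7, 7)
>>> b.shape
(2, 7, 7)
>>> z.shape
(2, 7)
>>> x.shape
(7, 7)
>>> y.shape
(31,)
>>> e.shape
(2, 7, 7)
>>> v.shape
(7, 7, 7)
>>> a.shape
(7, 7)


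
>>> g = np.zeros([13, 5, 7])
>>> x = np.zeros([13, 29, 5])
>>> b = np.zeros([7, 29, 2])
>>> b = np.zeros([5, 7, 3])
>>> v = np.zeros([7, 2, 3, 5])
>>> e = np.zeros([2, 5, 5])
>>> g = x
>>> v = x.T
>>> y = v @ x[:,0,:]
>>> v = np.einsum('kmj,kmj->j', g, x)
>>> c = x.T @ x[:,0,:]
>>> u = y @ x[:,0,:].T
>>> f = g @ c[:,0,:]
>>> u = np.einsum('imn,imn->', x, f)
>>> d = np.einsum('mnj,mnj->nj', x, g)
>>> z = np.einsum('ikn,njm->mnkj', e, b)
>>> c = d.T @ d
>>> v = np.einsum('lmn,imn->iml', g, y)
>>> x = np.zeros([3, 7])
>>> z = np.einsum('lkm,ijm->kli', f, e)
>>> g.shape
(13, 29, 5)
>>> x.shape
(3, 7)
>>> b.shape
(5, 7, 3)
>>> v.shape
(5, 29, 13)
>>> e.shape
(2, 5, 5)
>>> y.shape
(5, 29, 5)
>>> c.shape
(5, 5)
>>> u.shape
()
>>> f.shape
(13, 29, 5)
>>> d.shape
(29, 5)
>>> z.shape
(29, 13, 2)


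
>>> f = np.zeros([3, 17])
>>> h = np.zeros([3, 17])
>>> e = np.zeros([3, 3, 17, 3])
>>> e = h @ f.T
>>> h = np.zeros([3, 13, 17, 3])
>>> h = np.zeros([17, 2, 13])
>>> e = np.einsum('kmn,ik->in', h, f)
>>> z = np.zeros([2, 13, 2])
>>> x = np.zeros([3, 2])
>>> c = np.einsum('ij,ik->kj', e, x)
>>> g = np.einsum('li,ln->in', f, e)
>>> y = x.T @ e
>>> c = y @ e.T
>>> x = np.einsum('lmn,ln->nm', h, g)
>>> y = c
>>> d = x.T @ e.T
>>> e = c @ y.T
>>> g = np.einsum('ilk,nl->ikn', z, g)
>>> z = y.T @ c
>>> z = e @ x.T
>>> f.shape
(3, 17)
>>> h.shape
(17, 2, 13)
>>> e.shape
(2, 2)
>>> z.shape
(2, 13)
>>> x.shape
(13, 2)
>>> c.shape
(2, 3)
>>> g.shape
(2, 2, 17)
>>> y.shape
(2, 3)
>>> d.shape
(2, 3)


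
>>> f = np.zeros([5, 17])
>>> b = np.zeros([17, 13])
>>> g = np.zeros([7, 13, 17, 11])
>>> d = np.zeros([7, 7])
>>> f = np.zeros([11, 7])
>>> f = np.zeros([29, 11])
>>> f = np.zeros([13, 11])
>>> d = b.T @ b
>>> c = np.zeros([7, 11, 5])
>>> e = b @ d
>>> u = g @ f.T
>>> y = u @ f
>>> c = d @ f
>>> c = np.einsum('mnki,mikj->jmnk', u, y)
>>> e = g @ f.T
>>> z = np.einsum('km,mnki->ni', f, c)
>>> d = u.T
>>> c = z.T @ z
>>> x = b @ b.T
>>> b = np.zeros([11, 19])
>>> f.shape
(13, 11)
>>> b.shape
(11, 19)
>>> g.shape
(7, 13, 17, 11)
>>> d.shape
(13, 17, 13, 7)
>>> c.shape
(17, 17)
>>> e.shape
(7, 13, 17, 13)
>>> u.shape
(7, 13, 17, 13)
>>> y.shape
(7, 13, 17, 11)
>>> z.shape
(7, 17)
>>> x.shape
(17, 17)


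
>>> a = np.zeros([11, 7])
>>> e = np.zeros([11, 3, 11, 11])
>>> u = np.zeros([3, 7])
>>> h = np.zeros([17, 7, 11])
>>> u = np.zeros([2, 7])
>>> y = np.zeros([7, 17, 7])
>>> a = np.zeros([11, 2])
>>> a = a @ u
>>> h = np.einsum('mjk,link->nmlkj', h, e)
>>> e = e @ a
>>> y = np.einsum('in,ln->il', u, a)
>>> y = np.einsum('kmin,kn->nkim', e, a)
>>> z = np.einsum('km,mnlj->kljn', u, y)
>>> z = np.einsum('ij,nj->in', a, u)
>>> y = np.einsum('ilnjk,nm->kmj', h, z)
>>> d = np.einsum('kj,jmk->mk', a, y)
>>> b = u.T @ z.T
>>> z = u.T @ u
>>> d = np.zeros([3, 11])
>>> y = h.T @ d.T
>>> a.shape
(11, 7)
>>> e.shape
(11, 3, 11, 7)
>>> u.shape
(2, 7)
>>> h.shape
(11, 17, 11, 11, 7)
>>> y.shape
(7, 11, 11, 17, 3)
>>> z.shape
(7, 7)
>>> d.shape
(3, 11)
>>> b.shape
(7, 11)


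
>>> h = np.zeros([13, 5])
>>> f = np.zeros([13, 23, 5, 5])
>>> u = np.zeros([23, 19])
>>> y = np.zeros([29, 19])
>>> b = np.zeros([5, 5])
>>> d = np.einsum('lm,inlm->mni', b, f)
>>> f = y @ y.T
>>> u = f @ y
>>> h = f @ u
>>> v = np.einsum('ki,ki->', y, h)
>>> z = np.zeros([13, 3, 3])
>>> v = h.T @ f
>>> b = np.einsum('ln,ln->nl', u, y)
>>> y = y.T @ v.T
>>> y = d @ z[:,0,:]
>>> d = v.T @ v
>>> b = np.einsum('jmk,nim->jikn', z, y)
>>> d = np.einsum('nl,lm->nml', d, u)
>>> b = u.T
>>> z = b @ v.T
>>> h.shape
(29, 19)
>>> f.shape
(29, 29)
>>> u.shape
(29, 19)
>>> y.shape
(5, 23, 3)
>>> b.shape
(19, 29)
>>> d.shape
(29, 19, 29)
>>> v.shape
(19, 29)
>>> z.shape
(19, 19)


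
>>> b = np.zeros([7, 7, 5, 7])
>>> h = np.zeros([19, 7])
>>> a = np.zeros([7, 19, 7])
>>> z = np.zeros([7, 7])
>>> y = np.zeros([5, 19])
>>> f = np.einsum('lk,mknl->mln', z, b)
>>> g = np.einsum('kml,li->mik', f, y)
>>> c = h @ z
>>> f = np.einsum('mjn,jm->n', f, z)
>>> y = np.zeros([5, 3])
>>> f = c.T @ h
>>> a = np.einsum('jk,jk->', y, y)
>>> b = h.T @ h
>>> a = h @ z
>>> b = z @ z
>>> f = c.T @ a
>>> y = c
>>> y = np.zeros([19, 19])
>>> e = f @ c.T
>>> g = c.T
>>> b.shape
(7, 7)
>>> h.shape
(19, 7)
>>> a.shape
(19, 7)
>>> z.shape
(7, 7)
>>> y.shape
(19, 19)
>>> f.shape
(7, 7)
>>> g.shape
(7, 19)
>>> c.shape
(19, 7)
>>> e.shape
(7, 19)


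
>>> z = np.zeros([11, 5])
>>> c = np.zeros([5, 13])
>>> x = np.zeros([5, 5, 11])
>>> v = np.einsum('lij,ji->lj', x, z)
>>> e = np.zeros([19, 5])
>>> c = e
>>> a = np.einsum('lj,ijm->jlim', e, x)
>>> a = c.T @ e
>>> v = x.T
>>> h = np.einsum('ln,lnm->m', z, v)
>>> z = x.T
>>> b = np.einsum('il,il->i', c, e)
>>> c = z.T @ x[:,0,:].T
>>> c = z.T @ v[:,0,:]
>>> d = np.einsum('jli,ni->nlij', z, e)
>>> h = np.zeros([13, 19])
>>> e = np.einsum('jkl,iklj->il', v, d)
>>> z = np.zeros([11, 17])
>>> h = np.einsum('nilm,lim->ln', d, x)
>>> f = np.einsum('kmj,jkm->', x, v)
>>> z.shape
(11, 17)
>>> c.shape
(5, 5, 5)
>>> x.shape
(5, 5, 11)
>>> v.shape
(11, 5, 5)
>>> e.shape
(19, 5)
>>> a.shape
(5, 5)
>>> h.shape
(5, 19)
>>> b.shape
(19,)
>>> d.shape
(19, 5, 5, 11)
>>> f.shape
()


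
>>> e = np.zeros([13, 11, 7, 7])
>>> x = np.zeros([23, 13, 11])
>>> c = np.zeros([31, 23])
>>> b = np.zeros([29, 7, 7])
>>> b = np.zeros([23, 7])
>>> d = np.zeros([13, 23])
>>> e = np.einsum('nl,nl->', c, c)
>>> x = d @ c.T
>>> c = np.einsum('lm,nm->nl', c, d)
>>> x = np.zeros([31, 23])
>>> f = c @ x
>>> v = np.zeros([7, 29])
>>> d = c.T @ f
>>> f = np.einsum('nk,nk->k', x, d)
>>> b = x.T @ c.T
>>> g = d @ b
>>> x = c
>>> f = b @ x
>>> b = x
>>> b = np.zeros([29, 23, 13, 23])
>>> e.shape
()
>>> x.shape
(13, 31)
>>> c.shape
(13, 31)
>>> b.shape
(29, 23, 13, 23)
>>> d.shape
(31, 23)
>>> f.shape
(23, 31)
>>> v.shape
(7, 29)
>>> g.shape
(31, 13)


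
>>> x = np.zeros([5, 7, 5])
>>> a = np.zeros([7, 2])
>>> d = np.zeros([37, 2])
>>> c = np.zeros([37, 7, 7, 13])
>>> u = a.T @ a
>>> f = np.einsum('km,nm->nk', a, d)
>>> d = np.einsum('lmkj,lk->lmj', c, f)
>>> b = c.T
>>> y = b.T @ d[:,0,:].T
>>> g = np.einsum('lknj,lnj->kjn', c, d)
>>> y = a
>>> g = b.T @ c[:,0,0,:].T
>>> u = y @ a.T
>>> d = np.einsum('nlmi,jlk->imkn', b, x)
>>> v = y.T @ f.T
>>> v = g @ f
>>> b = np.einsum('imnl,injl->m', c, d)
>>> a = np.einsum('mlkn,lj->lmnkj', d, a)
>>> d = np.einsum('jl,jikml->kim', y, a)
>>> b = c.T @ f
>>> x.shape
(5, 7, 5)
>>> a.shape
(7, 37, 13, 5, 2)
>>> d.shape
(13, 37, 5)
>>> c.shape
(37, 7, 7, 13)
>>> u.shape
(7, 7)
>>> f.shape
(37, 7)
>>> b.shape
(13, 7, 7, 7)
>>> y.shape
(7, 2)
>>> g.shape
(37, 7, 7, 37)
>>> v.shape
(37, 7, 7, 7)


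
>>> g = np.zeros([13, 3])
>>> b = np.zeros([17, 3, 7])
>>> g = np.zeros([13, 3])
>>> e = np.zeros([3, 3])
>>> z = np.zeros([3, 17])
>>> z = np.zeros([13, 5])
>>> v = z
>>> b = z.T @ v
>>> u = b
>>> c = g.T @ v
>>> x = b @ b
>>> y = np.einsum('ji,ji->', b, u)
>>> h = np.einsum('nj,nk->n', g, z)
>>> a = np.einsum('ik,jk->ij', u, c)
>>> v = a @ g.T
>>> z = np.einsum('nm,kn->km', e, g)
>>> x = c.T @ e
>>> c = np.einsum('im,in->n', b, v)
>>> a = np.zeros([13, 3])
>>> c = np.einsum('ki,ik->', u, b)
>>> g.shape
(13, 3)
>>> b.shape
(5, 5)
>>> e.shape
(3, 3)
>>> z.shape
(13, 3)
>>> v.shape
(5, 13)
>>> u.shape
(5, 5)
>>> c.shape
()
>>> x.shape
(5, 3)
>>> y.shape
()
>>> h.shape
(13,)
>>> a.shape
(13, 3)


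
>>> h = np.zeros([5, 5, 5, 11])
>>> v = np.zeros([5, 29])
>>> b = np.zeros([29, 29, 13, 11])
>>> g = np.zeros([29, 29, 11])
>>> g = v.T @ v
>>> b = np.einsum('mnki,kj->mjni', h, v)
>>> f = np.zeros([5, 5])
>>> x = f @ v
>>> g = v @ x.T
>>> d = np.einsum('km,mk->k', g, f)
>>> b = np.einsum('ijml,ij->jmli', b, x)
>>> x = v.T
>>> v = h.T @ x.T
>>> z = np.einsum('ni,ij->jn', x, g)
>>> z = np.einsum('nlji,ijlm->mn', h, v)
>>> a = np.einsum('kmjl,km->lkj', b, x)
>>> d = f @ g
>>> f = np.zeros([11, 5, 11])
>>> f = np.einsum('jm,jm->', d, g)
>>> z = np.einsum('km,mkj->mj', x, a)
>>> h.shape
(5, 5, 5, 11)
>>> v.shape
(11, 5, 5, 29)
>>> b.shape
(29, 5, 11, 5)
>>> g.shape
(5, 5)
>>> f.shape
()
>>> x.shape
(29, 5)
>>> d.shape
(5, 5)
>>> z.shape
(5, 11)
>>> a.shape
(5, 29, 11)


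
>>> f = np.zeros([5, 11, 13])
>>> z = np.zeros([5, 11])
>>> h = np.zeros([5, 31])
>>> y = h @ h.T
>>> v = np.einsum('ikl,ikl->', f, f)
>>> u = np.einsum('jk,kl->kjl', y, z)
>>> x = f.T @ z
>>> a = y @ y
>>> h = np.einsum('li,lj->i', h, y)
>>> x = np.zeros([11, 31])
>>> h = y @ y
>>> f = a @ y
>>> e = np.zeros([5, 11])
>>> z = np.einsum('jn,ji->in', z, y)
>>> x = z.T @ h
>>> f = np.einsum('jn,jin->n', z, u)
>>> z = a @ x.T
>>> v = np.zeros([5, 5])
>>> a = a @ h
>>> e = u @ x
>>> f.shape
(11,)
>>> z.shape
(5, 11)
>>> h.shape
(5, 5)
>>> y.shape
(5, 5)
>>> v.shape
(5, 5)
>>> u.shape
(5, 5, 11)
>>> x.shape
(11, 5)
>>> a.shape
(5, 5)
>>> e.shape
(5, 5, 5)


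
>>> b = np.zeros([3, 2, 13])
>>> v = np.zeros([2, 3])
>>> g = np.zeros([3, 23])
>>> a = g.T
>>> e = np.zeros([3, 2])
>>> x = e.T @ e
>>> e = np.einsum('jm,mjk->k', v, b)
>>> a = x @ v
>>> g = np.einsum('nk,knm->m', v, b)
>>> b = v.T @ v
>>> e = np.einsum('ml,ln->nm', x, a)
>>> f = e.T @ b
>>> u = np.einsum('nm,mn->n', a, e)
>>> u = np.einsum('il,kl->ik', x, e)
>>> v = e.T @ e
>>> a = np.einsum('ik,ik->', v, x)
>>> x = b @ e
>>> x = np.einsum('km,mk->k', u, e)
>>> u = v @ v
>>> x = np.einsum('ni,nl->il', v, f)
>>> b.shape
(3, 3)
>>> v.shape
(2, 2)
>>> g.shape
(13,)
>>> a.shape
()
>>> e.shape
(3, 2)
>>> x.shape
(2, 3)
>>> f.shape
(2, 3)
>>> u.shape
(2, 2)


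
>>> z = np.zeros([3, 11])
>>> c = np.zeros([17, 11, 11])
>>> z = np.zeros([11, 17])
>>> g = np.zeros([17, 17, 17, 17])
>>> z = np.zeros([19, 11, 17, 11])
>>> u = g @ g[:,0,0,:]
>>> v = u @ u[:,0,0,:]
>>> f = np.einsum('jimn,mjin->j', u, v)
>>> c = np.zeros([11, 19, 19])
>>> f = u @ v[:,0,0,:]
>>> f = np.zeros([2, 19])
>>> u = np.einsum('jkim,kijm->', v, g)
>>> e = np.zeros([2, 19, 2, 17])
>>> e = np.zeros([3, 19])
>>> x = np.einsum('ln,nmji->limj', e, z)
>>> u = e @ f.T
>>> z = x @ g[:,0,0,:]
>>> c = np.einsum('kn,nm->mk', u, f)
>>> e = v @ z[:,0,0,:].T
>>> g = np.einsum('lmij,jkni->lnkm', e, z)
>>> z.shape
(3, 11, 11, 17)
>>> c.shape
(19, 3)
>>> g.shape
(17, 11, 11, 17)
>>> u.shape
(3, 2)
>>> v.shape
(17, 17, 17, 17)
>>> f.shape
(2, 19)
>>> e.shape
(17, 17, 17, 3)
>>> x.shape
(3, 11, 11, 17)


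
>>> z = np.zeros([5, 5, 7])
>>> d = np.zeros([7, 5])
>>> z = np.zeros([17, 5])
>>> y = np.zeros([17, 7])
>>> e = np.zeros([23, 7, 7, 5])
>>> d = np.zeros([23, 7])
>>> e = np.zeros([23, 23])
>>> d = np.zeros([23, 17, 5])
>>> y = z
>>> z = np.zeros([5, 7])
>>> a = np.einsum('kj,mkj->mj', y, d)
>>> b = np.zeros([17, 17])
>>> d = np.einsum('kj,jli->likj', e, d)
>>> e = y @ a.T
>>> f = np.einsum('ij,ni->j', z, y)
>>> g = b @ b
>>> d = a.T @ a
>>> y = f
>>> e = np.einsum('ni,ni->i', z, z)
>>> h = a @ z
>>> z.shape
(5, 7)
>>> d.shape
(5, 5)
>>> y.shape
(7,)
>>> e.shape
(7,)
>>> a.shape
(23, 5)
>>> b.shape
(17, 17)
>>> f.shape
(7,)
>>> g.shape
(17, 17)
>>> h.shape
(23, 7)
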